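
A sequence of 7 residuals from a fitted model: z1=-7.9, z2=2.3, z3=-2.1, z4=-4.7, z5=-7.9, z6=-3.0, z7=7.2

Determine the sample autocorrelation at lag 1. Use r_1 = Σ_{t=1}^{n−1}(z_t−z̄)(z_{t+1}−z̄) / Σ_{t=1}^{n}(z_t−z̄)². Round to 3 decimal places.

Mean z̄ = (-7.9 + 2.3 − 2.1 − 4.7 − 7.9 − 3.0 + 7.2)/7 = -2.3000
Σ(z_t−z̄)(z_{t+1}−z̄) = (-25.7600) + (0.9200) + (-0.4800) + (13.4400) + (3.9200) + (-6.6500) = -14.6100
Denominator Σ(z_t−z̄)² = 180.4200
r_1 = -14.6100 / 180.4200 = -0.081

-0.081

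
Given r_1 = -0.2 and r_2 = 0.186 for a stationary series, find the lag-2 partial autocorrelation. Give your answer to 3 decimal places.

0.152

φ_{22} = (r_2 − r_1²) / (1 − r_1²)
r_1² = (-0.2)² = 0.04
Numerator = 0.186 − 0.0400 = 0.1460; denominator = 1 − 0.0400 = 0.9600
φ_{22} = 0.1460 / 0.9600 = 0.152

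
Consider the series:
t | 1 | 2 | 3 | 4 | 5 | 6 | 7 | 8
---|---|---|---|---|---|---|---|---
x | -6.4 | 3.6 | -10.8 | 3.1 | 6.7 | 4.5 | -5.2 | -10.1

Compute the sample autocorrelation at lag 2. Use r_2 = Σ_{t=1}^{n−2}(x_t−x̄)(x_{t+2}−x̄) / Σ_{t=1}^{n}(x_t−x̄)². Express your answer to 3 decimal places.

-0.169

Mean x̄ = (-6.4 + 3.6 − 10.8 + 3.1 + 6.7 + 4.5 − 5.2 − 10.1)/8 = -1.8250
Deviations from mean: -4.5750, 5.4250, -8.9750, 4.9250, 8.5250, 6.3250, -3.3750, -8.2750
Numerator Σ_{t=1}^{6}(x_t−x̄)(x_{t+2}−x̄) = -58.6938
Denominator Σ(x_t−x̄)² = 347.7150
r_2 = -58.6938 / 347.7150 = -0.169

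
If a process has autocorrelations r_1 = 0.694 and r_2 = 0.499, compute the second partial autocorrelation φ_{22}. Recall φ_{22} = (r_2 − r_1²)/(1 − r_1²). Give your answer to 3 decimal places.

0.033

φ_{22} = (r_2 − r_1²) / (1 − r_1²)
r_1² = (0.694)² = 0.481636
Numerator = 0.499 − 0.4816 = 0.0174; denominator = 1 − 0.4816 = 0.5184
φ_{22} = 0.0174 / 0.5184 = 0.033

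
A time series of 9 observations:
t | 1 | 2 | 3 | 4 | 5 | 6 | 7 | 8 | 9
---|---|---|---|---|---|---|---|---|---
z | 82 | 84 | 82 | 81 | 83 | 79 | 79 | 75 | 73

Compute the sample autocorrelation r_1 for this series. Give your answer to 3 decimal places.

0.544

Mean z̄ = (82 + 84 + 82 + 81 + 83 + 79 + 79 + 75 + 73)/9 = 79.7778
Numerator Σ_{t=1}^{8}(z_t−z̄)(z_{t+1}−z̄) = 59.6173
Denominator Σ(z_t−z̄)² = 109.5556
r_1 = 59.6173 / 109.5556 = 0.544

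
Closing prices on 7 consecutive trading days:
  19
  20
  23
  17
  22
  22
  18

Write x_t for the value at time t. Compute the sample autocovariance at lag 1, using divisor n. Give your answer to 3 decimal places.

Mean x̄ = (19 + 20 + 23 + 17 + 22 + 22 + 18)/7 = 20.1429
Deviations: -1.1429, -0.1429, 2.8571, -3.1429, 1.8571, 1.8571, -2.1429
Σ_{t=1}^{6}(x_t−x̄)(x_{t+1}−x̄) = -15.5918
γ_1 = -15.5918 / 7 = -2.227

-2.227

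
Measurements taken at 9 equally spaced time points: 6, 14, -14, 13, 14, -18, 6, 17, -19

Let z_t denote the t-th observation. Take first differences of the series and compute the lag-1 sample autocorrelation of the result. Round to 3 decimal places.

First differences Δz: 8, -28, 27, 1, -32, 24, 11, -36
Mean of differences = -3.1250
Numerator Σ(Δz_t−Δz̄)(Δz_{t+1}−Δz̄) = -1885.3906
Denominator Σ(Δz_t−Δz̄)² = 4516.8750
r_1(Δz) = -1885.3906 / 4516.8750 = -0.417

-0.417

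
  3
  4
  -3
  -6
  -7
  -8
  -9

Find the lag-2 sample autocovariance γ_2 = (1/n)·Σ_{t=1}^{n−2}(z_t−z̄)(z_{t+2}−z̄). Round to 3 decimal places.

1.711

Mean z̄ = (3 + 4 − 3 − 6 − 7 − 8 − 9)/7 = -3.7143
Deviations: 6.7143, 7.7143, 0.7143, -2.2857, -3.2857, -4.2857, -5.2857
Σ_{t=1}^{5}(z_t−z̄)(z_{t+2}−z̄) = 11.9796
γ_2 = 11.9796 / 7 = 1.711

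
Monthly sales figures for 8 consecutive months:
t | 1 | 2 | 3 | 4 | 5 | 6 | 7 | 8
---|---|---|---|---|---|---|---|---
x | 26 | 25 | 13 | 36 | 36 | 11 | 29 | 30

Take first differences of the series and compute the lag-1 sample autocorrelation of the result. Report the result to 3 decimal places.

-0.431

First differences Δx: -1, -12, 23, 0, -25, 18, 1
Mean of differences = 0.5714
Numerator Σ(Δx_t−Δx̄)(Δx_{t+1}−Δx̄) = -698.6122
Denominator Σ(Δx_t−Δx̄)² = 1621.7143
r_1(Δx) = -698.6122 / 1621.7143 = -0.431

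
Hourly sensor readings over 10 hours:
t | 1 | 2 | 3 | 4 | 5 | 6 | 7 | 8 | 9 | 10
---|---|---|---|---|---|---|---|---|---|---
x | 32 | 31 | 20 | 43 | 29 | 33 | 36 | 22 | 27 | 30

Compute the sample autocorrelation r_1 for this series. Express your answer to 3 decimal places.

-0.409

Mean x̄ = (32 + 31 + 20 + 43 + 29 + 33 + 36 + 22 + 27 + 30)/10 = 30.3000
Numerator Σ_{t=1}^{9}(x_t−x̄)(x_{t+1}−x̄) = -160.3900
Denominator Σ(x_t−x̄)² = 392.1000
r_1 = -160.3900 / 392.1000 = -0.409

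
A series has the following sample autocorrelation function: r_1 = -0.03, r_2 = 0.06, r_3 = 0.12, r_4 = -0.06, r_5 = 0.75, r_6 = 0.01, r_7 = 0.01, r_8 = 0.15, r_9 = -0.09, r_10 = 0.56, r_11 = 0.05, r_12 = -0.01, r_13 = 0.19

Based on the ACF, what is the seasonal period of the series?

The largest autocorrelation is r_5 = 0.75, with a weaker echo at lag 10 (0.56); the remaining lags stay at or below 0.19.
The dominant spike at lag 5 indicates a seasonal period of 5.

5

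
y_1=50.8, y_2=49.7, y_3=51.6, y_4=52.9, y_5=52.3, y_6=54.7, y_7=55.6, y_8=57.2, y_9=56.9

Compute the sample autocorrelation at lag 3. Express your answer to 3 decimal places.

0.039

Mean ȳ = (50.8 + 49.7 + 51.6 + 52.9 + 52.3 + 54.7 + 55.6 + 57.2 + 56.9)/9 = 53.5222
Σ(y_t−ȳ)(y_{t+3}−ȳ) = (1.6938) + (4.6716) + (-2.2640) + (-1.2928) + (-4.4951) + (3.9783) = 2.2919
Denominator Σ(y_t−ȳ)² = 58.2356
r_3 = 2.2919 / 58.2356 = 0.039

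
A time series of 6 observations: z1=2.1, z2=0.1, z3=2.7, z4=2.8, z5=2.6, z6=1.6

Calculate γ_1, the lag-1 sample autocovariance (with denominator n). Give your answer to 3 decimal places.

Mean z̄ = (2.1 + 0.1 + 2.7 + 2.8 + 2.6 + 1.6)/6 = 1.9833
Σ_{t=1}^{5}(z_t−z̄)(z_{t+1}−z̄) = -0.7169
γ_1 = -0.7169 / 6 = -0.119

-0.119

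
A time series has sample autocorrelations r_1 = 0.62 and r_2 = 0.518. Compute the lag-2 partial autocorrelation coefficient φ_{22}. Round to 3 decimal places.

0.217

φ_{22} = (r_2 − r_1²) / (1 − r_1²)
r_1² = (0.62)² = 0.3844
Numerator = 0.518 − 0.3844 = 0.1336; denominator = 1 − 0.3844 = 0.6156
φ_{22} = 0.1336 / 0.6156 = 0.217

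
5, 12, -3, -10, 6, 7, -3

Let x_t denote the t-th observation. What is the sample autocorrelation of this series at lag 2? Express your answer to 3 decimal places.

-0.683

Mean x̄ = (5 + 12 − 3 − 10 + 6 + 7 − 3)/7 = 2.0000
Deviations from mean: 3.0000, 10.0000, -5.0000, -12.0000, 4.0000, 5.0000, -5.0000
Numerator Σ_{t=1}^{5}(x_t−x̄)(x_{t+2}−x̄) = -235.0000
Denominator Σ(x_t−x̄)² = 344.0000
r_2 = -235.0000 / 344.0000 = -0.683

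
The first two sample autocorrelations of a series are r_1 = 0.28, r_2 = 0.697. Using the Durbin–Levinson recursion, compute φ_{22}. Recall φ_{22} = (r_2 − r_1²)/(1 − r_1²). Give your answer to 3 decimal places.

0.671

φ_{22} = (r_2 − r_1²) / (1 − r_1²)
r_1² = (0.28)² = 0.0784
Numerator = 0.697 − 0.0784 = 0.6186; denominator = 1 − 0.0784 = 0.9216
φ_{22} = 0.6186 / 0.9216 = 0.671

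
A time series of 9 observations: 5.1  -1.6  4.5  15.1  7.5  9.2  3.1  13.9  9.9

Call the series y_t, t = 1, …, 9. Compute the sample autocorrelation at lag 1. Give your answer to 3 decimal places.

0.027

Mean ȳ = (5.1 − 1.6 + 4.5 + 15.1 + 7.5 + 9.2 + 3.1 + 13.9 + 9.9)/9 = 7.4111
Numerator Σ_{t=1}^{8}(y_t−ȳ)(y_{t+1}−ȳ) = 5.9810
Denominator Σ(y_t−ȳ)² = 224.2289
r_1 = 5.9810 / 224.2289 = 0.027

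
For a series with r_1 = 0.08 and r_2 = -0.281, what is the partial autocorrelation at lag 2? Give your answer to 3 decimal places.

φ_{22} = (r_2 − r_1²) / (1 − r_1²)
r_1² = (0.08)² = 0.0064
Numerator = -0.281 − 0.0064 = -0.2874; denominator = 1 − 0.0064 = 0.9936
φ_{22} = -0.2874 / 0.9936 = -0.289

-0.289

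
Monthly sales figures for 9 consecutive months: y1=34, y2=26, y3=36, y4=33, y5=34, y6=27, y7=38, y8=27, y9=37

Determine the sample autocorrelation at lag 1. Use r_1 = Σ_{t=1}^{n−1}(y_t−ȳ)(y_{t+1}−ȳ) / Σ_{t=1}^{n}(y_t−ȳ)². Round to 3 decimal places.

-0.728

Mean ȳ = (34 + 26 + 36 + 33 + 34 + 27 + 38 + 27 + 37)/9 = 32.4444
Numerator Σ_{t=1}^{8}(y_t−ȳ)(y_{t+1}−ȳ) = -123.8642
Denominator Σ(y_t−ȳ)² = 170.2222
r_1 = -123.8642 / 170.2222 = -0.728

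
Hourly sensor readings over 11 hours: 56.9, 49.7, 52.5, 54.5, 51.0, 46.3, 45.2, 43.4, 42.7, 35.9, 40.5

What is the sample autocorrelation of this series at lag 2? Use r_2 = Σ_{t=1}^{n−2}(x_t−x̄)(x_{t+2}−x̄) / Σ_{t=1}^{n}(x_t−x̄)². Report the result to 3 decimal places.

Mean x̄ = (56.9 + 49.7 + 52.5 + 54.5 + 51.0 + 46.3 + 45.2 + 43.4 + 42.7 + 35.9 + 40.5)/11 = 47.1455
Numerator Σ_{t=1}^{9}(x_t−x̄)(x_{t+2}−x̄) = 161.4177
Denominator Σ(x_t−x̄)² = 408.2073
r_2 = 161.4177 / 408.2073 = 0.395

0.395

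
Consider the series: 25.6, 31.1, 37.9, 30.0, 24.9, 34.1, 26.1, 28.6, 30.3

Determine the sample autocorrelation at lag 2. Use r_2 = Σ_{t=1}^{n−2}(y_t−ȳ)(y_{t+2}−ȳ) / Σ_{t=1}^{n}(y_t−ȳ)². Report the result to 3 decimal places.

Mean ȳ = (25.6 + 31.1 + 37.9 + 30.0 + 24.9 + 34.1 + 26.1 + 28.6 + 30.3)/9 = 29.8444
Σ(y_t−ȳ)(y_{t+2}−ȳ) = (-34.1914) + (0.1953) + (-39.8302) + (0.6620) + (18.5142) + (-5.2958) + (-1.7058) = -61.6517
Denominator Σ(y_t−ȳ)² = 142.8422
r_2 = -61.6517 / 142.8422 = -0.432

-0.432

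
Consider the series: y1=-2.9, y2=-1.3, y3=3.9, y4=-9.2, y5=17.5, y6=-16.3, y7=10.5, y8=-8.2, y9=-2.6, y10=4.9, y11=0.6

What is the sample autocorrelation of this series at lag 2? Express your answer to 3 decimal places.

Mean ȳ = (-2.9 − 1.3 + 3.9 − 9.2 + 17.5 − 16.3 + 10.5 − 8.2 − 2.6 + 4.9 + 0.6)/11 = -0.2818
Numerator Σ_{t=1}^{9}(y_t−ȳ)(y_{t+2}−ȳ) = 465.8312
Denominator Σ(y_t−ȳ)² = 889.6364
r_2 = 465.8312 / 889.6364 = 0.524

0.524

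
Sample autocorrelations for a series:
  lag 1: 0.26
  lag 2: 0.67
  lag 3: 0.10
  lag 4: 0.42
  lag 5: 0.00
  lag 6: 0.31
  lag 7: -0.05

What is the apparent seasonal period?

The largest autocorrelation is r_2 = 0.67, with weaker echoes at lags 4 (0.42) and 6 (0.31); the remaining lags stay at or below 0.26.
The dominant spike at lag 2 indicates a seasonal period of 2.

2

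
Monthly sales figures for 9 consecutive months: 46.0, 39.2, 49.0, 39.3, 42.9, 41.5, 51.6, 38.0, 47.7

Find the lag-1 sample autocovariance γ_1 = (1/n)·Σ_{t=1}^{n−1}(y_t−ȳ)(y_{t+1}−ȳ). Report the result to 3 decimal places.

Mean ȳ = (46.0 + 39.2 + 49.0 + 39.3 + 42.9 + 41.5 + 51.6 + 38.0 + 47.7)/9 = 43.9111
Σ_{t=1}^{8}(y_t−ȳ)(y_{t+1}−ȳ) = -136.5657
γ_1 = -136.5657 / 9 = -15.174

-15.174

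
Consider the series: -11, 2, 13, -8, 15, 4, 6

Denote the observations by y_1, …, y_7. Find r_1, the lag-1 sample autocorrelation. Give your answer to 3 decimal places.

-0.390

Mean ȳ = (-11 + 2 + 13 − 8 + 15 + 4 + 6)/7 = 3.0000
Σ(y_t−ȳ)(y_{t+1}−ȳ) = (14.0000) + (-10.0000) + (-110.0000) + (-132.0000) + (12.0000) + (3.0000) = -223.0000
Denominator Σ(y_t−ȳ)² = 572.0000
r_1 = -223.0000 / 572.0000 = -0.390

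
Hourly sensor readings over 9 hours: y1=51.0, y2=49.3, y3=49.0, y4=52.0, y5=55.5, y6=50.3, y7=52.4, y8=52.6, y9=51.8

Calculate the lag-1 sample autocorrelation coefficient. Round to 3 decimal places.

Mean ȳ = (51.0 + 49.3 + 49.0 + 52.0 + 55.5 + 50.3 + 52.4 + 52.6 + 51.8)/9 = 51.5444
Numerator Σ_{t=1}^{8}(y_t−ȳ)(y_{t+1}−ȳ) = 2.7614
Denominator Σ(y_t−ȳ)² = 31.1222
r_1 = 2.7614 / 31.1222 = 0.089

0.089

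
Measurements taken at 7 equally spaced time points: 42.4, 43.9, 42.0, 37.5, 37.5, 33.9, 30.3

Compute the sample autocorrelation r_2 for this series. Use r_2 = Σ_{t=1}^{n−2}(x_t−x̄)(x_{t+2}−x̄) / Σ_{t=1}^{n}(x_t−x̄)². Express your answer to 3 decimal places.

0.122

Mean x̄ = (42.4 + 43.9 + 42.0 + 37.5 + 37.5 + 33.9 + 30.3)/7 = 38.2143
Deviations from mean: 4.1857, 5.6857, 3.7857, -0.7143, -0.7143, -4.3143, -7.9143
Σ(x_t−x̄)(x_{t+2}−x̄) = (15.8459) + (-4.0612) + (-2.7041) + (3.0816) + (5.6531) = 17.8153
Denominator Σ(x_t−x̄)² = 146.4486
r_2 = 17.8153 / 146.4486 = 0.122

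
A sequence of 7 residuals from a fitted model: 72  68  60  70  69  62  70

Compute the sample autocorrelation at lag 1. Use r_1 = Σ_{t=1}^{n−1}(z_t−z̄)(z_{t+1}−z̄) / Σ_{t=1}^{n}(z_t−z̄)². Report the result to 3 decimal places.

Mean z̄ = (72 + 68 + 60 + 70 + 69 + 62 + 70)/7 = 67.2857
Deviations from mean: 4.7143, 0.7143, -7.2857, 2.7143, 1.7143, -5.2857, 2.7143
Σ(z_t−z̄)(z_{t+1}−z̄) = (3.3673) + (-5.2041) + (-19.7755) + (4.6531) + (-9.0612) + (-14.3469) = -40.3673
Denominator Σ(z_t−z̄)² = 121.4286
r_1 = -40.3673 / 121.4286 = -0.332

-0.332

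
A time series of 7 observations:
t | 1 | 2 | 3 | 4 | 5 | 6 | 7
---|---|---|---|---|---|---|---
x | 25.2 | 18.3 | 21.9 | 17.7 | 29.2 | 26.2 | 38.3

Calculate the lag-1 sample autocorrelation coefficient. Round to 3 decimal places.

0.117

Mean x̄ = (25.2 + 18.3 + 21.9 + 17.7 + 29.2 + 26.2 + 38.3)/7 = 25.2571
Deviations from mean: -0.0571, -6.9571, -3.3571, -7.5571, 3.9429, 0.9429, 13.0429
Numerator Σ_{t=1}^{6}(x_t−x̄)(x_{t+1}−x̄) = 35.3424
Denominator Σ(x_t−x̄)² = 303.3371
r_1 = 35.3424 / 303.3371 = 0.117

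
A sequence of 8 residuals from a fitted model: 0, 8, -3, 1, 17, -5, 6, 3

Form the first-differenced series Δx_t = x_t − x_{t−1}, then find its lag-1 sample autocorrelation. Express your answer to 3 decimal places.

First differences Δx: 8, -11, 4, 16, -22, 11, -3
Mean of differences = 0.4286
Numerator Σ(Δx_t−Δx̄)(Δx_{t+1}−Δx̄) = -694.3265
Denominator Σ(Δx_t−Δx̄)² = 1069.7143
r_1(Δx) = -694.3265 / 1069.7143 = -0.649

-0.649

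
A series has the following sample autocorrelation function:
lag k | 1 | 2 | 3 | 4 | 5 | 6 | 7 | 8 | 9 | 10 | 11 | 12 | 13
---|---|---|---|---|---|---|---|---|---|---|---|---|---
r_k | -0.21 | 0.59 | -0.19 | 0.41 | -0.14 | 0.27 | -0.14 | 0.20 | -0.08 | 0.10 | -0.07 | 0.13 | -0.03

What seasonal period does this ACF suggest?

The largest autocorrelation is r_2 = 0.59, with weaker echoes at lags 4 (0.41), 6 (0.27) and 8 (0.20); the remaining lags stay at or below 0.13.
The dominant spike at lag 2 indicates a seasonal period of 2.

2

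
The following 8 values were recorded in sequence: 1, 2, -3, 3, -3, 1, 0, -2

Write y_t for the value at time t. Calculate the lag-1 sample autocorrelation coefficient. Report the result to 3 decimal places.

Mean ȳ = (1 + 2 − 3 + 3 − 3 + 1 + 0 − 2)/8 = -0.1250
Deviations from mean: 1.1250, 2.1250, -2.8750, 3.1250, -2.8750, 1.1250, 0.1250, -1.8750
Numerator Σ_{t=1}^{7}(y_t−ȳ)(y_{t+1}−ȳ) = -25.0156
Denominator Σ(y_t−ȳ)² = 36.8750
r_1 = -25.0156 / 36.8750 = -0.678

-0.678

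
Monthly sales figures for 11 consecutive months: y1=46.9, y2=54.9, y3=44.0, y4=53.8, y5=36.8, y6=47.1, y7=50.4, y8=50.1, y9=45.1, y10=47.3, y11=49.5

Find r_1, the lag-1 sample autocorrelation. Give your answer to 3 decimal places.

-0.472

Mean ȳ = (46.9 + 54.9 + 44.0 + 53.8 + 36.8 + 47.1 + 50.4 + 50.1 + 45.1 + 47.3 + 49.5)/11 = 47.8091
Numerator Σ_{t=1}^{10}(y_t−ȳ)(y_{t+1}−ȳ) = -116.0137
Denominator Σ(y_t−ȳ)² = 245.6291
r_1 = -116.0137 / 245.6291 = -0.472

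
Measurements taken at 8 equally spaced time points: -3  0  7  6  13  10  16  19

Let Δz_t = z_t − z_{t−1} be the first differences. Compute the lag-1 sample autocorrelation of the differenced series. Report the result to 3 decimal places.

-0.799

First differences Δz: 3, 7, -1, 7, -3, 6, 3
Mean of differences = 3.1429
Numerator Σ(Δz_t−Δz̄)(Δz_{t+1}−Δz̄) = -74.1633
Denominator Σ(Δz_t−Δz̄)² = 92.8571
r_1(Δz) = -74.1633 / 92.8571 = -0.799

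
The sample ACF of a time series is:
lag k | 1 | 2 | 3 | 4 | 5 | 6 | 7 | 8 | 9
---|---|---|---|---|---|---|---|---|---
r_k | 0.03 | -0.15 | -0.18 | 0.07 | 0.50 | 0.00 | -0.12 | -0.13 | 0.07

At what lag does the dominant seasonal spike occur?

The largest autocorrelation is r_5 = 0.50; the remaining lags stay at or below 0.07.
The dominant spike at lag 5 indicates a seasonal period of 5.

5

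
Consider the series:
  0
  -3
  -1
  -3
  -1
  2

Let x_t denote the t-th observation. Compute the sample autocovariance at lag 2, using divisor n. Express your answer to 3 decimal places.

-0.333

Mean x̄ = (0 − 3 − 1 − 3 − 1 + 2)/6 = -1.0000
Deviations: 1.0000, -2.0000, 0.0000, -2.0000, 0.0000, 3.0000
Σ_{t=1}^{4}(x_t−x̄)(x_{t+2}−x̄) = -2.0000
γ_2 = -2.0000 / 6 = -0.333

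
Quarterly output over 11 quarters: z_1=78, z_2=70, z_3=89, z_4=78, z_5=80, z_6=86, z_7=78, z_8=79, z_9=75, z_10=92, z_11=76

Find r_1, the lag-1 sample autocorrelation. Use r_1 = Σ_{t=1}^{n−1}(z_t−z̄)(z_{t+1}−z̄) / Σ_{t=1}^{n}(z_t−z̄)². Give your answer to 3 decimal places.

Mean z̄ = (78 + 70 + 89 + 78 + 80 + 86 + 78 + 79 + 75 + 92 + 76)/11 = 80.0909
Numerator Σ_{t=1}^{10}(z_t−z̄)(z_{t+1}−z̄) = -201.6446
Denominator Σ(z_t−z̄)² = 414.9091
r_1 = -201.6446 / 414.9091 = -0.486

-0.486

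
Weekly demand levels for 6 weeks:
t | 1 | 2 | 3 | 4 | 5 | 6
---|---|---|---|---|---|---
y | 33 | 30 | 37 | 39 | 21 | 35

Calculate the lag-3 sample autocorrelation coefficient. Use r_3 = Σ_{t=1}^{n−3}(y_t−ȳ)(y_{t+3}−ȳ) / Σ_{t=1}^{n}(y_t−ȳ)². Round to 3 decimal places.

Mean ȳ = (33 + 30 + 37 + 39 + 21 + 35)/6 = 32.5000
Deviations from mean: 0.5000, -2.5000, 4.5000, 6.5000, -11.5000, 2.5000
Σ(y_t−ȳ)(y_{t+3}−ȳ) = (3.2500) + (28.7500) + (11.2500) = 43.2500
Denominator Σ(y_t−ȳ)² = 207.5000
r_3 = 43.2500 / 207.5000 = 0.208

0.208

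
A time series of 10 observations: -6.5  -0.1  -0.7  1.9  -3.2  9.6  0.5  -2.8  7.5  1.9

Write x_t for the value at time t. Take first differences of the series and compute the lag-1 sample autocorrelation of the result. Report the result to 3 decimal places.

-0.585

First differences Δx: 6.4, -0.6, 2.6, -5.1, 12.8, -9.1, -3.3, 10.3, -5.6
Mean of differences = 0.9333
Numerator Σ(Δx_t−Δx̄)(Δx_{t+1}−Δx̄) = -270.0244
Denominator Σ(Δx_t−Δx̄)² = 461.2400
r_1(Δx) = -270.0244 / 461.2400 = -0.585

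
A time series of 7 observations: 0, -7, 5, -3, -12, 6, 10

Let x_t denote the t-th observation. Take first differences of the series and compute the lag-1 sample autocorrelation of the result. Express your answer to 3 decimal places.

First differences Δx: -7, 12, -8, -9, 18, 4
Mean of differences = 1.6667
Numerator Σ(Δx_t−Δx̄)(Δx_{t+1}−Δx̄) = -222.4444
Denominator Σ(Δx_t−Δx̄)² = 661.3333
r_1(Δx) = -222.4444 / 661.3333 = -0.336

-0.336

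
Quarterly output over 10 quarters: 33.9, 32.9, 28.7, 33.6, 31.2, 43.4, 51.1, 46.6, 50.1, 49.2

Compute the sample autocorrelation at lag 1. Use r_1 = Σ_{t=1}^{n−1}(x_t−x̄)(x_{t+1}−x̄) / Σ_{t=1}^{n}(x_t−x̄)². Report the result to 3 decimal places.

0.706

Mean x̄ = (33.9 + 32.9 + 28.7 + 33.6 + 31.2 + 43.4 + 51.1 + 46.6 + 50.1 + 49.2)/10 = 40.0700
Numerator Σ_{t=1}^{9}(x_t−x̄)(x_{t+1}−x̄) = 493.0031
Denominator Σ(x_t−x̄)² = 698.6410
r_1 = 493.0031 / 698.6410 = 0.706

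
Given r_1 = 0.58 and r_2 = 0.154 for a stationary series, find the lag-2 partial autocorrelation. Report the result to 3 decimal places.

φ_{22} = (r_2 − r_1²) / (1 − r_1²)
r_1² = (0.58)² = 0.3364
Numerator = 0.154 − 0.3364 = -0.1824; denominator = 1 − 0.3364 = 0.6636
φ_{22} = -0.1824 / 0.6636 = -0.275

-0.275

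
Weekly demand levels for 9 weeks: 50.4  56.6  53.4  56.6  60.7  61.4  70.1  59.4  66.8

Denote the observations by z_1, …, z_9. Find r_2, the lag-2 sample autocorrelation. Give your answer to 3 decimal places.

0.459

Mean z̄ = (50.4 + 56.6 + 53.4 + 56.6 + 60.7 + 61.4 + 70.1 + 59.4 + 66.8)/9 = 59.4889
Σ(z_t−z̄)(z_{t+2}−z̄) = (55.3412) + (8.3457) + (-7.3743) + (-5.5210) + (12.8512) + (-0.1699) + (77.5790) = 141.0520
Denominator Σ(z_t−z̄)² = 307.5489
r_2 = 141.0520 / 307.5489 = 0.459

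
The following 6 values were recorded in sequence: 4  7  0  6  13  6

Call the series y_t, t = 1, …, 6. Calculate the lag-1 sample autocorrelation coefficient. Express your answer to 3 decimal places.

Mean ȳ = (4 + 7 + 0 + 6 + 13 + 6)/6 = 6.0000
Deviations from mean: -2.0000, 1.0000, -6.0000, 0.0000, 7.0000, 0.0000
Σ(y_t−ȳ)(y_{t+1}−ȳ) = (-2.0000) + (-6.0000) + (0.0000) + (0.0000) + (0.0000) = -8.0000
Denominator Σ(y_t−ȳ)² = 90.0000
r_1 = -8.0000 / 90.0000 = -0.089

-0.089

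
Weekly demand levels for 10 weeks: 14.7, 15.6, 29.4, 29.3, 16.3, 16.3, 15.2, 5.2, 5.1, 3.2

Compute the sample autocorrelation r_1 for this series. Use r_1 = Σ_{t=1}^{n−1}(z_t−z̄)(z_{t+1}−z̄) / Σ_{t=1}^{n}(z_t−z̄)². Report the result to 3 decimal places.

0.596

Mean z̄ = (14.7 + 15.6 + 29.4 + 29.3 + 16.3 + 16.3 + 15.2 + 5.2 + 5.1 + 3.2)/10 = 15.0300
Numerator Σ_{t=1}^{9}(z_t−z̄)(z_{t+1}−z̄) = 446.4271
Denominator Σ(z_t−z̄)² = 749.0010
r_1 = 446.4271 / 749.0010 = 0.596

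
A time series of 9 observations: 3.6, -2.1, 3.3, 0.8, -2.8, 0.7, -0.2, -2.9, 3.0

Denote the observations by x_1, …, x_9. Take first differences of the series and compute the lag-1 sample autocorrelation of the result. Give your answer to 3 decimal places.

First differences Δx: -5.7, 5.4, -2.5, -3.6, 3.5, -0.9, -2.7, 5.9
Mean of differences = -0.0750
Numerator Σ(Δx_t−Δx̄)(Δx_{t+1}−Δx̄) = -64.5956
Denominator Σ(Δx_t−Δx̄)² = 135.9750
r_1(Δx) = -64.5956 / 135.9750 = -0.475

-0.475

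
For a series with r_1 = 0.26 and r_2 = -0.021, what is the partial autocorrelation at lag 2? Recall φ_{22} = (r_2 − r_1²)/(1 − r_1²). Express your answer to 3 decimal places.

φ_{22} = (r_2 − r_1²) / (1 − r_1²)
r_1² = (0.26)² = 0.0676
Numerator = -0.021 − 0.0676 = -0.0886; denominator = 1 − 0.0676 = 0.9324
φ_{22} = -0.0886 / 0.9324 = -0.095

-0.095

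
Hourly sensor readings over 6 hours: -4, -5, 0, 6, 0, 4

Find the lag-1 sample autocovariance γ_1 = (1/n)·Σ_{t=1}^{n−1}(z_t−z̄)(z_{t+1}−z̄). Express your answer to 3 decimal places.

Mean z̄ = (-4 − 5 + 0 + 6 + 0 + 4)/6 = 0.1667
Deviations: -4.1667, -5.1667, -0.1667, 5.8333, -0.1667, 3.8333
Σ_{t=1}^{5}(z_t−z̄)(z_{t+1}−z̄) = 19.8056
γ_1 = 19.8056 / 6 = 3.301

3.301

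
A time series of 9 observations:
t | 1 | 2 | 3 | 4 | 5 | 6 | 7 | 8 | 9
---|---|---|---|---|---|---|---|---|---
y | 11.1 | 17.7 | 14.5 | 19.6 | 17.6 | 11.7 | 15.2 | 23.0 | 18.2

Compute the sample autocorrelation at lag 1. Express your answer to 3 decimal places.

-0.071

Mean ȳ = (11.1 + 17.7 + 14.5 + 19.6 + 17.6 + 11.7 + 15.2 + 23.0 + 18.2)/9 = 16.5111
Numerator Σ_{t=1}^{8}(y_t−ȳ)(y_{t+1}−ȳ) = -8.1523
Denominator Σ(y_t−ȳ)² = 115.2889
r_1 = -8.1523 / 115.2889 = -0.071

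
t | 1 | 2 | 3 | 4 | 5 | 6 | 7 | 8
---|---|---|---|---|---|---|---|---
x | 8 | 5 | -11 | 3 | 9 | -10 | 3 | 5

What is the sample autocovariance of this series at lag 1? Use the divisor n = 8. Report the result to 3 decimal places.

Mean x̄ = (8 + 5 − 11 + 3 + 9 − 10 + 3 + 5)/8 = 1.5000
Deviations: 6.5000, 3.5000, -12.5000, 1.5000, 7.5000, -11.5000, 1.5000, 3.5000
Σ_{t=1}^{7}(x_t−x̄)(x_{t+1}−x̄) = -126.7500
γ_1 = -126.7500 / 8 = -15.844

-15.844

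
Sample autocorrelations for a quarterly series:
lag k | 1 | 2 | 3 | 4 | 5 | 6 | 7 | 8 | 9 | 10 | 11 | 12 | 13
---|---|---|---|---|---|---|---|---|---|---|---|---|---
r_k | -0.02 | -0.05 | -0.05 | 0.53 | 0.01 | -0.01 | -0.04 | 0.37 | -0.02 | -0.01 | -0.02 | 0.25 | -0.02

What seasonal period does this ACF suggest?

The largest autocorrelation is r_4 = 0.53, with weaker echoes at lags 8 (0.37) and 12 (0.25); the remaining lags stay at or below 0.01.
The dominant spike at lag 4 indicates a seasonal period of 4.

4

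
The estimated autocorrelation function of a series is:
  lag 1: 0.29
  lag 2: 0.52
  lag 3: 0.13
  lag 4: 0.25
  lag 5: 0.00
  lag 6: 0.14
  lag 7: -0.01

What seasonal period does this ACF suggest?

The largest autocorrelation is r_2 = 0.52; the remaining lags stay at or below 0.29.
The dominant spike at lag 2 indicates a seasonal period of 2.

2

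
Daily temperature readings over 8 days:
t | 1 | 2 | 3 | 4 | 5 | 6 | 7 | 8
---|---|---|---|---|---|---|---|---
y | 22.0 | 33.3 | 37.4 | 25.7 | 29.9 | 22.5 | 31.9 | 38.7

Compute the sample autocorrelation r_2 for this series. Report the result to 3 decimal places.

Mean ȳ = (22.0 + 33.3 + 37.4 + 25.7 + 29.9 + 22.5 + 31.9 + 38.7)/8 = 30.1750
Deviations from mean: -8.1750, 3.1250, 7.2250, -4.4750, -0.2750, -7.6750, 1.7250, 8.5250
Σ(y_t−ȳ)(y_{t+2}−ȳ) = (-59.0644) + (-13.9844) + (-1.9869) + (34.3456) + (-0.4744) + (-65.4294) = -106.5938
Denominator Σ(y_t−ȳ)² = 283.4550
r_2 = -106.5938 / 283.4550 = -0.376

-0.376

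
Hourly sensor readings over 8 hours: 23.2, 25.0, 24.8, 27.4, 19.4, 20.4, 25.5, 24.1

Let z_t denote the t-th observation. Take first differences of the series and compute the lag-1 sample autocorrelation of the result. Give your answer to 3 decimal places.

First differences Δz: 1.8, -0.2, 2.6, -8.0, 1.0, 5.1, -1.4
Mean of differences = 0.1286
Numerator Σ(Δz_t−Δz̄)(Δz_{t+1}−Δz̄) = -31.8008
Denominator Σ(Δz_t−Δz̄)² = 102.8943
r_1(Δz) = -31.8008 / 102.8943 = -0.309

-0.309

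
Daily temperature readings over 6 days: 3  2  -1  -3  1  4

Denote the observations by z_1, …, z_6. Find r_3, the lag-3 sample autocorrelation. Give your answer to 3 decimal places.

Mean z̄ = (3 + 2 − 1 − 3 + 1 + 4)/6 = 1.0000
Σ(z_t−z̄)(z_{t+3}−z̄) = (-8.0000) + (0.0000) + (-6.0000) = -14.0000
Denominator Σ(z_t−z̄)² = 34.0000
r_3 = -14.0000 / 34.0000 = -0.412

-0.412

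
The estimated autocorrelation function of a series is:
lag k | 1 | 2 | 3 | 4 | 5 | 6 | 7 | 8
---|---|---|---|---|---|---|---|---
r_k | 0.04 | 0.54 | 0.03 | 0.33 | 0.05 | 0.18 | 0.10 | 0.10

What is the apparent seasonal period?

The largest autocorrelation is r_2 = 0.54, with weaker echoes at lags 4 (0.33) and 6 (0.18); the remaining lags stay at or below 0.10.
The dominant spike at lag 2 indicates a seasonal period of 2.

2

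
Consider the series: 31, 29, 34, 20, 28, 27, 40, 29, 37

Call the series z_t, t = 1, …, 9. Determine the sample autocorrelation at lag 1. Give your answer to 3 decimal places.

-0.232

Mean z̄ = (31 + 29 + 34 + 20 + 28 + 27 + 40 + 29 + 37)/9 = 30.5556
Numerator Σ_{t=1}^{8}(z_t−z̄)(z_{t+1}−z̄) = -64.6420
Denominator Σ(z_t−z̄)² = 278.2222
r_1 = -64.6420 / 278.2222 = -0.232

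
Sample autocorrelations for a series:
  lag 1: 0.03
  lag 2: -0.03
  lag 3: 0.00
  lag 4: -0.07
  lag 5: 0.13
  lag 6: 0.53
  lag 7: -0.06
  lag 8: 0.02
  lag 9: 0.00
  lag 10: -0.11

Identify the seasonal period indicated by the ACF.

6

The largest autocorrelation is r_6 = 0.53; the remaining lags stay at or below 0.13.
The dominant spike at lag 6 indicates a seasonal period of 6.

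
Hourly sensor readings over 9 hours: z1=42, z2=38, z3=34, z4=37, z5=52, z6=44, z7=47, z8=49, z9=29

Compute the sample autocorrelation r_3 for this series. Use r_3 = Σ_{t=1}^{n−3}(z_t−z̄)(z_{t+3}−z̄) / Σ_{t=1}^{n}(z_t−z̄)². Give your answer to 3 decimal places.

Mean z̄ = (42 + 38 + 34 + 37 + 52 + 44 + 47 + 49 + 29)/9 = 41.3333
Numerator Σ_{t=1}^{6}(z_t−z̄)(z_{t+3}−z̄) = -33.6667
Denominator Σ(z_t−z̄)² = 448.0000
r_3 = -33.6667 / 448.0000 = -0.075

-0.075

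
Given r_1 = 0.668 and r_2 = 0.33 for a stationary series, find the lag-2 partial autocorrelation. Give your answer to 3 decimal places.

-0.210

φ_{22} = (r_2 − r_1²) / (1 − r_1²)
r_1² = (0.668)² = 0.446224
Numerator = 0.33 − 0.4462 = -0.1162; denominator = 1 − 0.4462 = 0.5538
φ_{22} = -0.1162 / 0.5538 = -0.210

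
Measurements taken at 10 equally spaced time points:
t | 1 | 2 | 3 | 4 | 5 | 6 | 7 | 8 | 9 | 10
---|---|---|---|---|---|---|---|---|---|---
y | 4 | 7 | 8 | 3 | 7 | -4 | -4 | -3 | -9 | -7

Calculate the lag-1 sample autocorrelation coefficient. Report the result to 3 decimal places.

0.610

Mean ȳ = (4 + 7 + 8 + 3 + 7 − 4 − 4 − 3 − 9 − 7)/10 = 0.2000
Numerator Σ_{t=1}^{9}(y_t−ȳ)(y_{t+1}−ȳ) = 217.9600
Denominator Σ(y_t−ȳ)² = 357.6000
r_1 = 217.9600 / 357.6000 = 0.610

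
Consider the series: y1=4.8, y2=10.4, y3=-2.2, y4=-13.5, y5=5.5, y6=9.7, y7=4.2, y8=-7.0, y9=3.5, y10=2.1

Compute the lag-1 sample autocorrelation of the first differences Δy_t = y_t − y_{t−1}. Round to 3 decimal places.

First differences Δy: 5.6, -12.6, -11.3, 19.0, 4.2, -5.5, -11.2, 10.5, -1.4
Mean of differences = -0.3000
Numerator Σ(Δy_t−Δȳ)(Δy_{t+1}−Δȳ) = -159.0400
Denominator Σ(Δy_t−Δȳ)² = 963.5400
r_1(Δy) = -159.0400 / 963.5400 = -0.165

-0.165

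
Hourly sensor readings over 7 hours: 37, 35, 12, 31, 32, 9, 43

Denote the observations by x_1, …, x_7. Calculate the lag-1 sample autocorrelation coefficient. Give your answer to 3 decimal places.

-0.439

Mean x̄ = (37 + 35 + 12 + 31 + 32 + 9 + 43)/7 = 28.4286
Deviations from mean: 8.5714, 6.5714, -16.4286, 2.5714, 3.5714, -19.4286, 14.5714
Numerator Σ_{t=1}^{6}(x_t−x̄)(x_{t+1}−x̄) = -437.1837
Denominator Σ(x_t−x̄)² = 995.7143
r_1 = -437.1837 / 995.7143 = -0.439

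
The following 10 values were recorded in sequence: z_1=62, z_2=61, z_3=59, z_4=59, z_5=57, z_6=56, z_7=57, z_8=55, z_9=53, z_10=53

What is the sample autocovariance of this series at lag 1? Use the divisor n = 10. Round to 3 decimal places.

5.576

Mean z̄ = (62 + 61 + 59 + 59 + 57 + 56 + 57 + 55 + 53 + 53)/10 = 57.2000
Σ_{t=1}^{9}(z_t−z̄)(z_{t+1}−z̄) = 55.7600
γ_1 = 55.7600 / 10 = 5.576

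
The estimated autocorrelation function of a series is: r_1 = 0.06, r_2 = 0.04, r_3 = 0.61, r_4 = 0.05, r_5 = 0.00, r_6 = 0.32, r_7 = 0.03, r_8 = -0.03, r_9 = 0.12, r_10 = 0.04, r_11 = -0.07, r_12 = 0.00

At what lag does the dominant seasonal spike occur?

The largest autocorrelation is r_3 = 0.61, with a weaker echo at lag 6 (0.32); the remaining lags stay at or below 0.12.
The dominant spike at lag 3 indicates a seasonal period of 3.

3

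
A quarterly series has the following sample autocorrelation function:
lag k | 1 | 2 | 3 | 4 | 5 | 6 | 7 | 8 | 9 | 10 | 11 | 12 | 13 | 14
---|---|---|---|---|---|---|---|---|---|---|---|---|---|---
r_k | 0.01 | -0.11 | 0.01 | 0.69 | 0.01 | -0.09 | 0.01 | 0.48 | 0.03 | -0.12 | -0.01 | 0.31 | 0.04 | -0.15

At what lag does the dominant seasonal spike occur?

4

The largest autocorrelation is r_4 = 0.69, with weaker echoes at lags 8 (0.48) and 12 (0.31); the remaining lags stay at or below 0.04.
The dominant spike at lag 4 indicates a seasonal period of 4.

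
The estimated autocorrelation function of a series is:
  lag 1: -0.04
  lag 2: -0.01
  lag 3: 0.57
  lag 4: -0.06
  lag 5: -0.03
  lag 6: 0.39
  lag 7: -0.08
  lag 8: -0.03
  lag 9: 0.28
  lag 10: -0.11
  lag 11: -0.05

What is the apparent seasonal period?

The largest autocorrelation is r_3 = 0.57, with weaker echoes at lags 6 (0.39) and 9 (0.28); the remaining lags stay at or below -0.01.
The dominant spike at lag 3 indicates a seasonal period of 3.

3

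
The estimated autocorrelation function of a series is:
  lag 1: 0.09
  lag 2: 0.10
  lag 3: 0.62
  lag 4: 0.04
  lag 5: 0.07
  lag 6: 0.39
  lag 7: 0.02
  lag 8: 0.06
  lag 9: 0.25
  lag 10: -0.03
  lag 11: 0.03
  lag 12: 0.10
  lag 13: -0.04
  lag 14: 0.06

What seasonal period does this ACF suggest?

3

The largest autocorrelation is r_3 = 0.62, with weaker echoes at lags 6 (0.39) and 9 (0.25); the remaining lags stay at or below 0.10.
The dominant spike at lag 3 indicates a seasonal period of 3.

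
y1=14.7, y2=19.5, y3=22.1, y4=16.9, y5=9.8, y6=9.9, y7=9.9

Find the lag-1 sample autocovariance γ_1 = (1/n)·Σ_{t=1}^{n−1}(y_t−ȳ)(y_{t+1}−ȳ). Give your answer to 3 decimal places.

12.521

Mean ȳ = (14.7 + 19.5 + 22.1 + 16.9 + 9.8 + 9.9 + 9.9)/7 = 14.6857
Σ_{t=1}^{6}(y_t−ȳ)(y_{t+1}−ȳ) = 87.6469
γ_1 = 87.6469 / 7 = 12.521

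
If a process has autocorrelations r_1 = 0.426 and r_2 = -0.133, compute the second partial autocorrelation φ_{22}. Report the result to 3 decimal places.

-0.384

φ_{22} = (r_2 − r_1²) / (1 − r_1²)
r_1² = (0.426)² = 0.181476
Numerator = -0.133 − 0.1815 = -0.3145; denominator = 1 − 0.1815 = 0.8185
φ_{22} = -0.3145 / 0.8185 = -0.384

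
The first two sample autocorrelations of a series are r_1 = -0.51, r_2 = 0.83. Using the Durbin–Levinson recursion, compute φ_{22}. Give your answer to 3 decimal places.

0.770

φ_{22} = (r_2 − r_1²) / (1 − r_1²)
r_1² = (-0.51)² = 0.2601
Numerator = 0.83 − 0.2601 = 0.5699; denominator = 1 − 0.2601 = 0.7399
φ_{22} = 0.5699 / 0.7399 = 0.770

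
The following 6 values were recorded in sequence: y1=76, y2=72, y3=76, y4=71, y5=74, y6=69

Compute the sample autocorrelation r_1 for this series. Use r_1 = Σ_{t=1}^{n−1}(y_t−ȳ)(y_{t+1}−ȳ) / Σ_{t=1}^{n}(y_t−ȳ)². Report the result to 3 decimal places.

-0.450

Mean ȳ = (76 + 72 + 76 + 71 + 74 + 69)/6 = 73.0000
Deviations from mean: 3.0000, -1.0000, 3.0000, -2.0000, 1.0000, -4.0000
Σ(y_t−ȳ)(y_{t+1}−ȳ) = (-3.0000) + (-3.0000) + (-6.0000) + (-2.0000) + (-4.0000) = -18.0000
Denominator Σ(y_t−ȳ)² = 40.0000
r_1 = -18.0000 / 40.0000 = -0.450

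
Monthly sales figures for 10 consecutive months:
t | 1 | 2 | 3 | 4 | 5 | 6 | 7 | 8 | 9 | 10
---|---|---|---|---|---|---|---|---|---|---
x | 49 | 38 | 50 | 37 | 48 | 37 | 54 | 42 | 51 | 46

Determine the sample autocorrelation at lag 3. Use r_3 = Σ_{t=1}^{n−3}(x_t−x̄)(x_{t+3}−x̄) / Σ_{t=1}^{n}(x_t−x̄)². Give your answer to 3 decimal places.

Mean x̄ = (49 + 38 + 50 + 37 + 48 + 37 + 54 + 42 + 51 + 46)/10 = 45.2000
Numerator Σ_{t=1}^{7}(x_t−x̄)(x_{t+3}−x̄) = -212.3200
Denominator Σ(x_t−x̄)² = 353.6000
r_3 = -212.3200 / 353.6000 = -0.600

-0.600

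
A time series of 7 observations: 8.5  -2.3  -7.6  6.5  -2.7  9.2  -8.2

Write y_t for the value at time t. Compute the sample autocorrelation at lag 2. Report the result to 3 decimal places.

Mean ȳ = (8.5 − 2.3 − 7.6 + 6.5 − 2.7 + 9.2 − 8.2)/7 = 0.4857
Deviations from mean: 8.0143, -2.7857, -8.0857, 6.0143, -3.1857, 8.7143, -8.6857
Σ(y_t−ȳ)(y_{t+2}−ȳ) = (-64.8012) + (-16.7541) + (25.7588) + (52.4102) + (27.6702) = 24.2839
Denominator Σ(y_t−ȳ)² = 335.0686
r_2 = 24.2839 / 335.0686 = 0.072

0.072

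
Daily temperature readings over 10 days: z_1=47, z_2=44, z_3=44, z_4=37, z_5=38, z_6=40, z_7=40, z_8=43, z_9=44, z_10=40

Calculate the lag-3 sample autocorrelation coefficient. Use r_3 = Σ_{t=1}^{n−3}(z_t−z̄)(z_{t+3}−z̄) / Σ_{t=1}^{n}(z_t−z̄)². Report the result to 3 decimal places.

Mean z̄ = (47 + 44 + 44 + 37 + 38 + 40 + 40 + 43 + 44 + 40)/10 = 41.7000
Σ(z_t−z̄)(z_{t+3}−z̄) = (-24.9100) + (-8.5100) + (-3.9100) + (7.9900) + (-4.8100) + (-3.9100) + (2.8900) = -35.1700
Denominator Σ(z_t−z̄)² = 90.1000
r_3 = -35.1700 / 90.1000 = -0.390

-0.390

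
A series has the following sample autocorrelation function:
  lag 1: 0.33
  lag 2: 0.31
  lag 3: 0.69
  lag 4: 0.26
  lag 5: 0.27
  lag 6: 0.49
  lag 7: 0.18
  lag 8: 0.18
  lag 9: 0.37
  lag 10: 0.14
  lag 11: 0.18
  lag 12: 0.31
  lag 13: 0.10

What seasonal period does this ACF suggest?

3

The largest autocorrelation is r_3 = 0.69, with weaker echoes at lags 6 (0.49) and 9 (0.37); the remaining lags stay at or below 0.33. The elevated value at lag 1 (0.33), dropping to 0.31 at lag 2, reflects decaying short-term dependence rather than seasonality.
The dominant spike at lag 3 indicates a seasonal period of 3.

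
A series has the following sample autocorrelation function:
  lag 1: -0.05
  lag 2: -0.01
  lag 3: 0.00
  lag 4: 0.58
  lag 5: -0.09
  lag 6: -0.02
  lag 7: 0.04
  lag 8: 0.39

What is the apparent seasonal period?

4

The largest autocorrelation is r_4 = 0.58, with a weaker echo at lag 8 (0.39); the remaining lags stay at or below 0.04.
The dominant spike at lag 4 indicates a seasonal period of 4.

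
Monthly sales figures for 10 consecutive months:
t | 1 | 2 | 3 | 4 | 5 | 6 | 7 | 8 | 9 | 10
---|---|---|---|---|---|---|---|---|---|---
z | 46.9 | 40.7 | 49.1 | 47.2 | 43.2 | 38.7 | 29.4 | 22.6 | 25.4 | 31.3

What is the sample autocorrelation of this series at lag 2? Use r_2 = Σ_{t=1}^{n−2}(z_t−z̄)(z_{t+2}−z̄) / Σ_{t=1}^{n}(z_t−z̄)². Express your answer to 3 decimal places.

0.413

Mean z̄ = (46.9 + 40.7 + 49.1 + 47.2 + 43.2 + 38.7 + 29.4 + 22.6 + 25.4 + 31.3)/10 = 37.4500
Numerator Σ_{t=1}^{8}(z_t−z̄)(z_{t+2}−z̄) = 344.4350
Denominator Σ(z_t−z̄)² = 833.6250
r_2 = 344.4350 / 833.6250 = 0.413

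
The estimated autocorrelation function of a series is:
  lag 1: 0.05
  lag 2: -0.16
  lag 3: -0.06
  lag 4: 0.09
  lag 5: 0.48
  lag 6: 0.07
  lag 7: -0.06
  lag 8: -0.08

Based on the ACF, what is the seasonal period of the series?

5

The largest autocorrelation is r_5 = 0.48; the remaining lags stay at or below 0.09.
The dominant spike at lag 5 indicates a seasonal period of 5.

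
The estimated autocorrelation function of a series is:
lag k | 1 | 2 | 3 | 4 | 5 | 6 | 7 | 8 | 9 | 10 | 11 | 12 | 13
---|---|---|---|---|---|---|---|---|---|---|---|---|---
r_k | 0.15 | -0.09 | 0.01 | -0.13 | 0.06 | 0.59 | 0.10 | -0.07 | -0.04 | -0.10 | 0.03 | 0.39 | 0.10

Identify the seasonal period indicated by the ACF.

The largest autocorrelation is r_6 = 0.59, with a weaker echo at lag 12 (0.39); the remaining lags stay at or below 0.15.
The dominant spike at lag 6 indicates a seasonal period of 6.

6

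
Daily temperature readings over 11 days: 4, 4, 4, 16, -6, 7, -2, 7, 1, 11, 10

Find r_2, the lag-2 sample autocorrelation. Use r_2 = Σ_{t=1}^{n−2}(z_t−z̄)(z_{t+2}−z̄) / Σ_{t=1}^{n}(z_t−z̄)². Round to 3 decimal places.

Mean z̄ = (4 + 4 + 4 + 16 − 6 + 7 − 2 + 7 + 1 + 11 + 10)/11 = 5.0909
Numerator Σ_{t=1}^{9}(z_t−z̄)(z_{t+2}−z̄) = 124.7107
Denominator Σ(z_t−z̄)² = 378.9091
r_2 = 124.7107 / 378.9091 = 0.329

0.329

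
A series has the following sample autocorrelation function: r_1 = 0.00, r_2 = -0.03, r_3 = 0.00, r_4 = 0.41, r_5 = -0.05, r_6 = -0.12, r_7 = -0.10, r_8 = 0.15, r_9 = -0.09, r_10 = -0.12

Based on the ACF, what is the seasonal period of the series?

4

The largest autocorrelation is r_4 = 0.41, with a weaker echo at lag 8 (0.15); the remaining lags stay at or below 0.00.
The dominant spike at lag 4 indicates a seasonal period of 4.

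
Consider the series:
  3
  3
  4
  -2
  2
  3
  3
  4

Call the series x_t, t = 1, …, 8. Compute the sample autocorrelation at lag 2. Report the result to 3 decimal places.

Mean x̄ = (3 + 3 + 4 − 2 + 2 + 3 + 3 + 4)/8 = 2.5000
Σ(x_t−x̄)(x_{t+2}−x̄) = (0.7500) + (-2.2500) + (-0.7500) + (-2.2500) + (-0.2500) + (0.7500) = -4.0000
Denominator Σ(x_t−x̄)² = 26.0000
r_2 = -4.0000 / 26.0000 = -0.154

-0.154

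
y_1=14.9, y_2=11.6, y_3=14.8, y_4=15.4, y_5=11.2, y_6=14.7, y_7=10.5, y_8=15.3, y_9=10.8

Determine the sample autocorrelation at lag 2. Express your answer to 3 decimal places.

0.391

Mean ȳ = (14.9 + 11.6 + 14.8 + 15.4 + 11.2 + 14.7 + 10.5 + 15.3 + 10.8)/9 = 13.2444
Σ(y_t−ȳ)(y_{t+2}−ȳ) = (2.5753) + (-3.5447) + (-3.1802) + (3.1375) + (5.6109) + (2.9920) + (6.7086) = 14.2994
Denominator Σ(y_t−ȳ)² = 36.5422
r_2 = 14.2994 / 36.5422 = 0.391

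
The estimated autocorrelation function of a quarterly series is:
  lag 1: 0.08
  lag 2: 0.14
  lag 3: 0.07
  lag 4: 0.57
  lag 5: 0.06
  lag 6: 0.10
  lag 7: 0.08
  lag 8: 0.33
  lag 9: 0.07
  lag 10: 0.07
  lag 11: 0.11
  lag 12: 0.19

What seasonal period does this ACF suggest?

The largest autocorrelation is r_4 = 0.57, with weaker echoes at lags 8 (0.33) and 12 (0.19); the remaining lags stay at or below 0.14.
The dominant spike at lag 4 indicates a seasonal period of 4.

4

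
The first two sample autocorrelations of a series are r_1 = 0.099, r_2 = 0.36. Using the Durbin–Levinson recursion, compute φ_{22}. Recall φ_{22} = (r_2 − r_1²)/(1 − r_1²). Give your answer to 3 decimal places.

0.354

φ_{22} = (r_2 − r_1²) / (1 − r_1²)
r_1² = (0.099)² = 0.009801
Numerator = 0.36 − 0.0098 = 0.3502; denominator = 1 − 0.0098 = 0.9902
φ_{22} = 0.3502 / 0.9902 = 0.354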